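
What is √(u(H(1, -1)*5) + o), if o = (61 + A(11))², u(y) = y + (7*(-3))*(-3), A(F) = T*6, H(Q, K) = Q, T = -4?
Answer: √1437 ≈ 37.908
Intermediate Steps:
A(F) = -24 (A(F) = -4*6 = -24)
u(y) = 63 + y (u(y) = y - 21*(-3) = y + 63 = 63 + y)
o = 1369 (o = (61 - 24)² = 37² = 1369)
√(u(H(1, -1)*5) + o) = √((63 + 1*5) + 1369) = √((63 + 5) + 1369) = √(68 + 1369) = √1437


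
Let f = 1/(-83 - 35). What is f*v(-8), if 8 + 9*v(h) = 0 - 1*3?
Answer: 11/1062 ≈ 0.010358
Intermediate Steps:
v(h) = -11/9 (v(h) = -8/9 + (0 - 1*3)/9 = -8/9 + (0 - 3)/9 = -8/9 + (⅑)*(-3) = -8/9 - ⅓ = -11/9)
f = -1/118 (f = 1/(-118) = -1/118 ≈ -0.0084746)
f*v(-8) = -1/118*(-11/9) = 11/1062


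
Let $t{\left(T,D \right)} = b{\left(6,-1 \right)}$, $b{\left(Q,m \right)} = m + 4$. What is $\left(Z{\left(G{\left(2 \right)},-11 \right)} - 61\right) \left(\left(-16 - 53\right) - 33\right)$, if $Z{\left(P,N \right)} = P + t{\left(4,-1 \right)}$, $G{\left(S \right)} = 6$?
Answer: $5304$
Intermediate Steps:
$b{\left(Q,m \right)} = 4 + m$
$t{\left(T,D \right)} = 3$ ($t{\left(T,D \right)} = 4 - 1 = 3$)
$Z{\left(P,N \right)} = 3 + P$ ($Z{\left(P,N \right)} = P + 3 = 3 + P$)
$\left(Z{\left(G{\left(2 \right)},-11 \right)} - 61\right) \left(\left(-16 - 53\right) - 33\right) = \left(\left(3 + 6\right) - 61\right) \left(\left(-16 - 53\right) - 33\right) = \left(9 - 61\right) \left(-69 - 33\right) = \left(-52\right) \left(-102\right) = 5304$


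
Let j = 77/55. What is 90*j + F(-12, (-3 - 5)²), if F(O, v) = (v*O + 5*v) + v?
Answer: -258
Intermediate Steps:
F(O, v) = 6*v + O*v (F(O, v) = (O*v + 5*v) + v = (5*v + O*v) + v = 6*v + O*v)
j = 7/5 (j = 77*(1/55) = 7/5 ≈ 1.4000)
90*j + F(-12, (-3 - 5)²) = 90*(7/5) + (-3 - 5)²*(6 - 12) = 126 + (-8)²*(-6) = 126 + 64*(-6) = 126 - 384 = -258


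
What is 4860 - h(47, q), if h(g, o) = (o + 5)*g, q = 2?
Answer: 4531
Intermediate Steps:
h(g, o) = g*(5 + o) (h(g, o) = (5 + o)*g = g*(5 + o))
4860 - h(47, q) = 4860 - 47*(5 + 2) = 4860 - 47*7 = 4860 - 1*329 = 4860 - 329 = 4531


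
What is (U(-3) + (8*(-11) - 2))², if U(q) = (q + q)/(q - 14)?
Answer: 2322576/289 ≈ 8036.6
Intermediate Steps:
U(q) = 2*q/(-14 + q) (U(q) = (2*q)/(-14 + q) = 2*q/(-14 + q))
(U(-3) + (8*(-11) - 2))² = (2*(-3)/(-14 - 3) + (8*(-11) - 2))² = (2*(-3)/(-17) + (-88 - 2))² = (2*(-3)*(-1/17) - 90)² = (6/17 - 90)² = (-1524/17)² = 2322576/289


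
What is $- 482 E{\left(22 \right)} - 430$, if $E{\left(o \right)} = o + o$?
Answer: $-21638$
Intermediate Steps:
$E{\left(o \right)} = 2 o$
$- 482 E{\left(22 \right)} - 430 = - 482 \cdot 2 \cdot 22 - 430 = \left(-482\right) 44 - 430 = -21208 - 430 = -21638$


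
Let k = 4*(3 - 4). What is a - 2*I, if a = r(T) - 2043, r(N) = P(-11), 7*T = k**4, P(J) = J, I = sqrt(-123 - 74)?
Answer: -2054 - 2*I*sqrt(197) ≈ -2054.0 - 28.071*I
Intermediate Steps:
I = I*sqrt(197) (I = sqrt(-197) = I*sqrt(197) ≈ 14.036*I)
k = -4 (k = 4*(-1) = -4)
T = 256/7 (T = (1/7)*(-4)**4 = (1/7)*256 = 256/7 ≈ 36.571)
r(N) = -11
a = -2054 (a = -11 - 2043 = -2054)
a - 2*I = -2054 - 2*I*sqrt(197)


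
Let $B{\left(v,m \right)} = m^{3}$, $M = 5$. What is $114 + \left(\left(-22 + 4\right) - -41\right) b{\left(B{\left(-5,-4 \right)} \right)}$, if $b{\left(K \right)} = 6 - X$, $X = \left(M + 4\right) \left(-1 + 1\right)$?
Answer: $252$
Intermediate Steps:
$X = 0$ ($X = \left(5 + 4\right) \left(-1 + 1\right) = 9 \cdot 0 = 0$)
$b{\left(K \right)} = 6$ ($b{\left(K \right)} = 6 - 0 = 6 + 0 = 6$)
$114 + \left(\left(-22 + 4\right) - -41\right) b{\left(B{\left(-5,-4 \right)} \right)} = 114 + \left(\left(-22 + 4\right) - -41\right) 6 = 114 + \left(-18 + 41\right) 6 = 114 + 23 \cdot 6 = 114 + 138 = 252$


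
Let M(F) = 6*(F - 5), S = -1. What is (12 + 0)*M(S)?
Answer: -432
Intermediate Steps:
M(F) = -30 + 6*F (M(F) = 6*(-5 + F) = -30 + 6*F)
(12 + 0)*M(S) = (12 + 0)*(-30 + 6*(-1)) = 12*(-30 - 6) = 12*(-36) = -432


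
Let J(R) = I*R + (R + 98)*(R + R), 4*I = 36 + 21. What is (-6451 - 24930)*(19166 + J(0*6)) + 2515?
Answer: -601445731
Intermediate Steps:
I = 57/4 (I = (36 + 21)/4 = (¼)*57 = 57/4 ≈ 14.250)
J(R) = 57*R/4 + 2*R*(98 + R) (J(R) = 57*R/4 + (R + 98)*(R + R) = 57*R/4 + (98 + R)*(2*R) = 57*R/4 + 2*R*(98 + R))
(-6451 - 24930)*(19166 + J(0*6)) + 2515 = (-6451 - 24930)*(19166 + (0*6)*(841 + 8*(0*6))/4) + 2515 = -31381*(19166 + (¼)*0*(841 + 8*0)) + 2515 = -31381*(19166 + (¼)*0*(841 + 0)) + 2515 = -31381*(19166 + (¼)*0*841) + 2515 = -31381*(19166 + 0) + 2515 = -31381*19166 + 2515 = -601448246 + 2515 = -601445731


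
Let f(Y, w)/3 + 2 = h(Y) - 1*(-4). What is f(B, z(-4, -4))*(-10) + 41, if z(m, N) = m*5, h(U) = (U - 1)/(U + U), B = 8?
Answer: -257/8 ≈ -32.125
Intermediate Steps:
h(U) = (-1 + U)/(2*U) (h(U) = (-1 + U)/((2*U)) = (-1 + U)*(1/(2*U)) = (-1 + U)/(2*U))
z(m, N) = 5*m
f(Y, w) = 6 + 3*(-1 + Y)/(2*Y) (f(Y, w) = -6 + 3*((-1 + Y)/(2*Y) - 1*(-4)) = -6 + 3*((-1 + Y)/(2*Y) + 4) = -6 + 3*(4 + (-1 + Y)/(2*Y)) = -6 + (12 + 3*(-1 + Y)/(2*Y)) = 6 + 3*(-1 + Y)/(2*Y))
f(B, z(-4, -4))*(-10) + 41 = ((3/2)*(-1 + 5*8)/8)*(-10) + 41 = ((3/2)*(⅛)*(-1 + 40))*(-10) + 41 = ((3/2)*(⅛)*39)*(-10) + 41 = (117/16)*(-10) + 41 = -585/8 + 41 = -257/8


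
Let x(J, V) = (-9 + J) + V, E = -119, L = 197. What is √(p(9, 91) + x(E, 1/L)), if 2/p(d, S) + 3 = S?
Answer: I*√2403772921/4334 ≈ 11.312*I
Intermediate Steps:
p(d, S) = 2/(-3 + S)
x(J, V) = -9 + J + V
√(p(9, 91) + x(E, 1/L)) = √(2/(-3 + 91) + (-9 - 119 + 1/197)) = √(2/88 + (-9 - 119 + 1/197)) = √(2*(1/88) - 25215/197) = √(1/44 - 25215/197) = √(-1109263/8668) = I*√2403772921/4334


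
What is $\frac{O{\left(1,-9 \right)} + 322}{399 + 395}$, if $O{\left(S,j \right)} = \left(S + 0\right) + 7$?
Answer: $\frac{165}{397} \approx 0.41562$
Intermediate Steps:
$O{\left(S,j \right)} = 7 + S$ ($O{\left(S,j \right)} = S + 7 = 7 + S$)
$\frac{O{\left(1,-9 \right)} + 322}{399 + 395} = \frac{\left(7 + 1\right) + 322}{399 + 395} = \frac{8 + 322}{794} = 330 \cdot \frac{1}{794} = \frac{165}{397}$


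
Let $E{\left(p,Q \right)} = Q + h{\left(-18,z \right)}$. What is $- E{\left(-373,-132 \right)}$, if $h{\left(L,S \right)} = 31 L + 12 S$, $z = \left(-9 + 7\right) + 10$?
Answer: $594$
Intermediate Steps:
$z = 8$ ($z = -2 + 10 = 8$)
$h{\left(L,S \right)} = 12 S + 31 L$
$E{\left(p,Q \right)} = -462 + Q$ ($E{\left(p,Q \right)} = Q + \left(12 \cdot 8 + 31 \left(-18\right)\right) = Q + \left(96 - 558\right) = Q - 462 = -462 + Q$)
$- E{\left(-373,-132 \right)} = - (-462 - 132) = \left(-1\right) \left(-594\right) = 594$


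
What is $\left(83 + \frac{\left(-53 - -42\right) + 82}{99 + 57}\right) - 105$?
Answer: $- \frac{3361}{156} \approx -21.545$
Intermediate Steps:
$\left(83 + \frac{\left(-53 - -42\right) + 82}{99 + 57}\right) - 105 = \left(83 + \frac{\left(-53 + 42\right) + 82}{156}\right) - 105 = \left(83 + \left(-11 + 82\right) \frac{1}{156}\right) - 105 = \left(83 + 71 \cdot \frac{1}{156}\right) - 105 = \left(83 + \frac{71}{156}\right) - 105 = \frac{13019}{156} - 105 = - \frac{3361}{156}$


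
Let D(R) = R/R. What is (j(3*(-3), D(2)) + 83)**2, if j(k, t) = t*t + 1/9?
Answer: 573049/81 ≈ 7074.7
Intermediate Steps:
D(R) = 1
j(k, t) = 1/9 + t**2 (j(k, t) = t**2 + 1/9 = 1/9 + t**2)
(j(3*(-3), D(2)) + 83)**2 = ((1/9 + 1**2) + 83)**2 = ((1/9 + 1) + 83)**2 = (10/9 + 83)**2 = (757/9)**2 = 573049/81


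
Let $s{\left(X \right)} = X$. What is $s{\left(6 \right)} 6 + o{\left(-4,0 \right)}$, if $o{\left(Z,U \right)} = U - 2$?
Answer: $34$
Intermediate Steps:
$o{\left(Z,U \right)} = -2 + U$ ($o{\left(Z,U \right)} = U - 2 = -2 + U$)
$s{\left(6 \right)} 6 + o{\left(-4,0 \right)} = 6 \cdot 6 + \left(-2 + 0\right) = 36 - 2 = 34$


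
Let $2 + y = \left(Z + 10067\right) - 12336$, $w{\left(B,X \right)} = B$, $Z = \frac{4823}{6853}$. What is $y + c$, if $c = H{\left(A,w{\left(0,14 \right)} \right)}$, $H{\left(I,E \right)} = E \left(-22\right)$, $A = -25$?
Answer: $- \frac{2222620}{979} \approx -2270.3$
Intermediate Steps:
$Z = \frac{689}{979}$ ($Z = 4823 \cdot \frac{1}{6853} = \frac{689}{979} \approx 0.70378$)
$H{\left(I,E \right)} = - 22 E$
$c = 0$ ($c = \left(-22\right) 0 = 0$)
$y = - \frac{2222620}{979}$ ($y = -2 + \left(\left(\frac{689}{979} + 10067\right) - 12336\right) = -2 + \left(\frac{9856282}{979} - 12336\right) = -2 - \frac{2220662}{979} = - \frac{2222620}{979} \approx -2270.3$)
$y + c = - \frac{2222620}{979} + 0 = - \frac{2222620}{979}$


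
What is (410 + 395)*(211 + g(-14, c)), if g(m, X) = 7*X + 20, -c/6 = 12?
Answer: -219765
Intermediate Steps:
c = -72 (c = -6*12 = -72)
g(m, X) = 20 + 7*X
(410 + 395)*(211 + g(-14, c)) = (410 + 395)*(211 + (20 + 7*(-72))) = 805*(211 + (20 - 504)) = 805*(211 - 484) = 805*(-273) = -219765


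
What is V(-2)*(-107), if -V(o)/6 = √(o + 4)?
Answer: 642*√2 ≈ 907.92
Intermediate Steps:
V(o) = -6*√(4 + o) (V(o) = -6*√(o + 4) = -6*√(4 + o))
V(-2)*(-107) = -6*√(4 - 2)*(-107) = -6*√2*(-107) = 642*√2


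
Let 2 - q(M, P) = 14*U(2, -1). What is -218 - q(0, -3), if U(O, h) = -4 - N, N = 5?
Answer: -346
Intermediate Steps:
U(O, h) = -9 (U(O, h) = -4 - 1*5 = -4 - 5 = -9)
q(M, P) = 128 (q(M, P) = 2 - 14*(-9) = 2 - 1*(-126) = 2 + 126 = 128)
-218 - q(0, -3) = -218 - 1*128 = -218 - 128 = -346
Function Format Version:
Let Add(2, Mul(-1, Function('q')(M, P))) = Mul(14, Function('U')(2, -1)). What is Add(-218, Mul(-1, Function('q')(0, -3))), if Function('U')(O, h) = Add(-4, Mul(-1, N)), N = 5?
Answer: -346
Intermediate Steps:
Function('U')(O, h) = -9 (Function('U')(O, h) = Add(-4, Mul(-1, 5)) = Add(-4, -5) = -9)
Function('q')(M, P) = 128 (Function('q')(M, P) = Add(2, Mul(-1, Mul(14, -9))) = Add(2, Mul(-1, -126)) = Add(2, 126) = 128)
Add(-218, Mul(-1, Function('q')(0, -3))) = Add(-218, Mul(-1, 128)) = Add(-218, -128) = -346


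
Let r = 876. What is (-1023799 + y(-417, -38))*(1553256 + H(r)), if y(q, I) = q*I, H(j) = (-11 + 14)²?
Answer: -1565618116545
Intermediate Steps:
H(j) = 9 (H(j) = 3² = 9)
y(q, I) = I*q
(-1023799 + y(-417, -38))*(1553256 + H(r)) = (-1023799 - 38*(-417))*(1553256 + 9) = (-1023799 + 15846)*1553265 = -1007953*1553265 = -1565618116545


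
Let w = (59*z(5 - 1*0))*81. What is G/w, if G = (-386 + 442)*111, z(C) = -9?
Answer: -2072/14337 ≈ -0.14452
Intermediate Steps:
G = 6216 (G = 56*111 = 6216)
w = -43011 (w = (59*(-9))*81 = -531*81 = -43011)
G/w = 6216/(-43011) = 6216*(-1/43011) = -2072/14337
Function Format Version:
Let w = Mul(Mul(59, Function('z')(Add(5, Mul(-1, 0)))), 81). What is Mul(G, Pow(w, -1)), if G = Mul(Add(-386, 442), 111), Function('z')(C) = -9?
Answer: Rational(-2072, 14337) ≈ -0.14452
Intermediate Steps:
G = 6216 (G = Mul(56, 111) = 6216)
w = -43011 (w = Mul(Mul(59, -9), 81) = Mul(-531, 81) = -43011)
Mul(G, Pow(w, -1)) = Mul(6216, Pow(-43011, -1)) = Mul(6216, Rational(-1, 43011)) = Rational(-2072, 14337)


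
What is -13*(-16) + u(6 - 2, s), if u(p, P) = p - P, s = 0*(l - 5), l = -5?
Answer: 212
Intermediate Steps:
s = 0 (s = 0*(-5 - 5) = 0*(-10) = 0)
-13*(-16) + u(6 - 2, s) = -13*(-16) + ((6 - 2) - 1*0) = 208 + (4 + 0) = 208 + 4 = 212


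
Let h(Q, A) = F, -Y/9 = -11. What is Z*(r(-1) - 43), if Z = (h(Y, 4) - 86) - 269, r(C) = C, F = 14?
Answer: 15004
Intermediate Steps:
Y = 99 (Y = -9*(-11) = 99)
h(Q, A) = 14
Z = -341 (Z = (14 - 86) - 269 = -72 - 269 = -341)
Z*(r(-1) - 43) = -341*(-1 - 43) = -341*(-44) = 15004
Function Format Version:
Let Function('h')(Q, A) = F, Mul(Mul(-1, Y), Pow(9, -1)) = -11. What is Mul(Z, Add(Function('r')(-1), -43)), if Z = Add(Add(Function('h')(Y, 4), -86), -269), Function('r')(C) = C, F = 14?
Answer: 15004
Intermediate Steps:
Y = 99 (Y = Mul(-9, -11) = 99)
Function('h')(Q, A) = 14
Z = -341 (Z = Add(Add(14, -86), -269) = Add(-72, -269) = -341)
Mul(Z, Add(Function('r')(-1), -43)) = Mul(-341, Add(-1, -43)) = Mul(-341, -44) = 15004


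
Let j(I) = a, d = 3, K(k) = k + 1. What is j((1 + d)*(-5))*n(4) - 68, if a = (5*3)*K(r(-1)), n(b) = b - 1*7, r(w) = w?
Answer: -68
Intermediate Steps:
K(k) = 1 + k
n(b) = -7 + b (n(b) = b - 7 = -7 + b)
a = 0 (a = (5*3)*(1 - 1) = 15*0 = 0)
j(I) = 0
j((1 + d)*(-5))*n(4) - 68 = 0*(-7 + 4) - 68 = 0*(-3) - 68 = 0 - 68 = -68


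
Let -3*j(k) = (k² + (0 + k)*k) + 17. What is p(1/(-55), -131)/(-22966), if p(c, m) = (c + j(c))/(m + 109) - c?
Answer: -27611/2292580950 ≈ -1.2044e-5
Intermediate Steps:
j(k) = -17/3 - 2*k²/3 (j(k) = -((k² + (0 + k)*k) + 17)/3 = -((k² + k*k) + 17)/3 = -((k² + k²) + 17)/3 = -(2*k² + 17)/3 = -(17 + 2*k²)/3 = -17/3 - 2*k²/3)
p(c, m) = -c + (-17/3 + c - 2*c²/3)/(109 + m) (p(c, m) = (c + (-17/3 - 2*c²/3))/(m + 109) - c = (-17/3 + c - 2*c²/3)/(109 + m) - c = -c + (-17/3 + c - 2*c²/3)/(109 + m))
p(1/(-55), -131)/(-22966) = ((-17 - 324/(-55) - 2*(1/(-55))² - 3*(-131)/(-55))/(3*(109 - 131)))/(-22966) = ((⅓)*(-17 - 324*(-1/55) - 2*(-1/55)² - 3*(-1/55)*(-131))/(-22))*(-1/22966) = ((⅓)*(-1/22)*(-17 + 324/55 - 2*1/3025 - 393/55))*(-1/22966) = ((⅓)*(-1/22)*(-17 + 324/55 - 2/3025 - 393/55))*(-1/22966) = ((⅓)*(-1/22)*(-55222/3025))*(-1/22966) = (27611/99825)*(-1/22966) = -27611/2292580950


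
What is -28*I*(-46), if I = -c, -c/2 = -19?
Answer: -48944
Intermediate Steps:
c = 38 (c = -2*(-19) = 38)
I = -38 (I = -1*38 = -38)
-28*I*(-46) = -28*(-38)*(-46) = 1064*(-46) = -48944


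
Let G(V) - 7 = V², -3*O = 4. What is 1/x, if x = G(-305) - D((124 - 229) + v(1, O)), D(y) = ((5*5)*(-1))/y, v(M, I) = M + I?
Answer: 316/29398037 ≈ 1.0749e-5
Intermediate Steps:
O = -4/3 (O = -⅓*4 = -4/3 ≈ -1.3333)
v(M, I) = I + M
G(V) = 7 + V²
D(y) = -25/y (D(y) = (25*(-1))/y = -25/y)
x = 29398037/316 (x = (7 + (-305)²) - (-25)/((124 - 229) + (-4/3 + 1)) = (7 + 93025) - (-25)/(-105 - ⅓) = 93032 - (-25)/(-316/3) = 93032 - (-25)*(-3)/316 = 93032 - 1*75/316 = 93032 - 75/316 = 29398037/316 ≈ 93032.)
1/x = 1/(29398037/316) = 316/29398037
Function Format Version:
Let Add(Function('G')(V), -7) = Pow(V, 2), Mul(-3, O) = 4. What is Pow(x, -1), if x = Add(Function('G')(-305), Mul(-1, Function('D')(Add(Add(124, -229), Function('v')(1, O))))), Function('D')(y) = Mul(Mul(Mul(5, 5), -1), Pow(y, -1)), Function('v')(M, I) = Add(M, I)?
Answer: Rational(316, 29398037) ≈ 1.0749e-5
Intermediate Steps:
O = Rational(-4, 3) (O = Mul(Rational(-1, 3), 4) = Rational(-4, 3) ≈ -1.3333)
Function('v')(M, I) = Add(I, M)
Function('G')(V) = Add(7, Pow(V, 2))
Function('D')(y) = Mul(-25, Pow(y, -1)) (Function('D')(y) = Mul(Mul(25, -1), Pow(y, -1)) = Mul(-25, Pow(y, -1)))
x = Rational(29398037, 316) (x = Add(Add(7, Pow(-305, 2)), Mul(-1, Mul(-25, Pow(Add(Add(124, -229), Add(Rational(-4, 3), 1)), -1)))) = Add(Add(7, 93025), Mul(-1, Mul(-25, Pow(Add(-105, Rational(-1, 3)), -1)))) = Add(93032, Mul(-1, Mul(-25, Pow(Rational(-316, 3), -1)))) = Add(93032, Mul(-1, Mul(-25, Rational(-3, 316)))) = Add(93032, Mul(-1, Rational(75, 316))) = Add(93032, Rational(-75, 316)) = Rational(29398037, 316) ≈ 93032.)
Pow(x, -1) = Pow(Rational(29398037, 316), -1) = Rational(316, 29398037)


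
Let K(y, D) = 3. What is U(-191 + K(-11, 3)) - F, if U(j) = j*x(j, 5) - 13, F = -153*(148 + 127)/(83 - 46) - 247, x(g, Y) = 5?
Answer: 15953/37 ≈ 431.16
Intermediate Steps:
F = -51214/37 (F = -42075/37 - 247 = -51214/37 ≈ -1384.2)
U(j) = -13 + 5*j (U(j) = j*5 - 13 = 5*j - 13 = -13 + 5*j)
U(-191 + K(-11, 3)) - F = (-13 + 5*(-191 + 3)) - 1*(-51214/37) = (-13 + 5*(-188)) + 51214/37 = (-13 - 940) + 51214/37 = -953 + 51214/37 = 15953/37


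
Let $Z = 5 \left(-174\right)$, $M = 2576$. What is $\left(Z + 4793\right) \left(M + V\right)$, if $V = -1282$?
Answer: $5076362$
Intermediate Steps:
$Z = -870$
$\left(Z + 4793\right) \left(M + V\right) = \left(-870 + 4793\right) \left(2576 - 1282\right) = 3923 \cdot 1294 = 5076362$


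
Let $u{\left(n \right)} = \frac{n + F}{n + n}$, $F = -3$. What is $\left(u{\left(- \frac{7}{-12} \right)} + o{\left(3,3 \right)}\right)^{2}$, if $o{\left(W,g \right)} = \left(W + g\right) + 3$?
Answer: $\frac{9409}{196} \approx 48.005$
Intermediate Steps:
$o{\left(W,g \right)} = 3 + W + g$
$u{\left(n \right)} = \frac{-3 + n}{2 n}$ ($u{\left(n \right)} = \frac{n - 3}{n + n} = \frac{-3 + n}{2 n}$)
$\left(u{\left(- \frac{7}{-12} \right)} + o{\left(3,3 \right)}\right)^{2} = \left(\frac{-3 - \frac{7}{-12}}{2 \left(- \frac{7}{-12}\right)} + \left(3 + 3 + 3\right)\right)^{2} = \left(\frac{-3 - - \frac{7}{12}}{2 \left(\left(-7\right) \left(- \frac{1}{12}\right)\right)} + 9\right)^{2} = \left(\frac{-3 + \frac{7}{12}}{2 \cdot \frac{7}{12}} + 9\right)^{2} = \left(\frac{1}{2} \cdot \frac{12}{7} \left(- \frac{29}{12}\right) + 9\right)^{2} = \left(- \frac{29}{14} + 9\right)^{2} = \left(\frac{97}{14}\right)^{2} = \frac{9409}{196}$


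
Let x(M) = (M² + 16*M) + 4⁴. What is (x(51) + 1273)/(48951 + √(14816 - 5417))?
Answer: 40351941/399365167 - 2473*√9399/1198095501 ≈ 0.10084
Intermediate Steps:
x(M) = 256 + M² + 16*M (x(M) = (M² + 16*M) + 256 = 256 + M² + 16*M)
(x(51) + 1273)/(48951 + √(14816 - 5417)) = ((256 + 51² + 16*51) + 1273)/(48951 + √(14816 - 5417)) = ((256 + 2601 + 816) + 1273)/(48951 + √9399) = (3673 + 1273)/(48951 + √9399) = 4946/(48951 + √9399)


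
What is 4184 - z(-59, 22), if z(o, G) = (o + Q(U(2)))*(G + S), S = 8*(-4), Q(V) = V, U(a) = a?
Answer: 3614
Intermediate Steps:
S = -32
z(o, G) = (-32 + G)*(2 + o) (z(o, G) = (o + 2)*(G - 32) = (2 + o)*(-32 + G) = (-32 + G)*(2 + o))
4184 - z(-59, 22) = 4184 - (-64 - 32*(-59) + 2*22 + 22*(-59)) = 4184 - (-64 + 1888 + 44 - 1298) = 4184 - 1*570 = 4184 - 570 = 3614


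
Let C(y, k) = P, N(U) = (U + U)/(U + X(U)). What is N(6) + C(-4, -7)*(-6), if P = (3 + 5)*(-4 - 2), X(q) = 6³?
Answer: 10658/37 ≈ 288.05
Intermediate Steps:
X(q) = 216
N(U) = 2*U/(216 + U) (N(U) = (U + U)/(U + 216) = (2*U)/(216 + U) = 2*U/(216 + U))
P = -48 (P = 8*(-6) = -48)
C(y, k) = -48
N(6) + C(-4, -7)*(-6) = 2*6/(216 + 6) - 48*(-6) = 2*6/222 + 288 = 2*6*(1/222) + 288 = 2/37 + 288 = 10658/37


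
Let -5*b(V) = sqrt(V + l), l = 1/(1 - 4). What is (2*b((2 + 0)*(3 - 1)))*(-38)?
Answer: 76*sqrt(33)/15 ≈ 29.106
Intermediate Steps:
l = -1/3 (l = 1/(-3) = -1/3 ≈ -0.33333)
b(V) = -sqrt(-1/3 + V)/5 (b(V) = -sqrt(V - 1/3)/5 = -sqrt(-1/3 + V)/5)
(2*b((2 + 0)*(3 - 1)))*(-38) = (2*(-sqrt(-3 + 9*((2 + 0)*(3 - 1)))/15))*(-38) = (2*(-sqrt(-3 + 9*(2*2))/15))*(-38) = (2*(-sqrt(-3 + 9*4)/15))*(-38) = (2*(-sqrt(-3 + 36)/15))*(-38) = (2*(-sqrt(33)/15))*(-38) = -2*sqrt(33)/15*(-38) = 76*sqrt(33)/15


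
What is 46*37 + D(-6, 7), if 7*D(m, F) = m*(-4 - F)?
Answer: 11980/7 ≈ 1711.4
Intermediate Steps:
D(m, F) = m*(-4 - F)/7 (D(m, F) = (m*(-4 - F))/7 = m*(-4 - F)/7)
46*37 + D(-6, 7) = 46*37 - 1/7*(-6)*(4 + 7) = 1702 - 1/7*(-6)*11 = 1702 + 66/7 = 11980/7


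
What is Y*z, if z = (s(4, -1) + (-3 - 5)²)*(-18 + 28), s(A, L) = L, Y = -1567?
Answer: -987210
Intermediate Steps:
z = 630 (z = (-1 + (-3 - 5)²)*(-18 + 28) = (-1 + (-8)²)*10 = (-1 + 64)*10 = 63*10 = 630)
Y*z = -1567*630 = -987210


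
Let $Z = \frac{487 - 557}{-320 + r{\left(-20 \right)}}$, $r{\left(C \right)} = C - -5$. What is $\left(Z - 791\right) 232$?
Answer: $- \frac{12292056}{67} \approx -1.8346 \cdot 10^{5}$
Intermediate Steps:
$r{\left(C \right)} = 5 + C$ ($r{\left(C \right)} = C + 5 = 5 + C$)
$Z = \frac{14}{67}$ ($Z = \frac{487 - 557}{-320 + \left(5 - 20\right)} = - \frac{70}{-320 - 15} = - \frac{70}{-335} = \left(-70\right) \left(- \frac{1}{335}\right) = \frac{14}{67} \approx 0.20896$)
$\left(Z - 791\right) 232 = \left(\frac{14}{67} - 791\right) 232 = \left(- \frac{52983}{67}\right) 232 = - \frac{12292056}{67}$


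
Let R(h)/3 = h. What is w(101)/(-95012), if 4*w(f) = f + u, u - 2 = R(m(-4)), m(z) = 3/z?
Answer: -403/1520192 ≈ -0.00026510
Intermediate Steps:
R(h) = 3*h
u = -¼ (u = 2 + 3*(3/(-4)) = 2 + 3*(3*(-¼)) = 2 + 3*(-¾) = 2 - 9/4 = -¼ ≈ -0.25000)
w(f) = -1/16 + f/4 (w(f) = (f - ¼)/4 = (-¼ + f)/4 = -1/16 + f/4)
w(101)/(-95012) = (-1/16 + (¼)*101)/(-95012) = (-1/16 + 101/4)*(-1/95012) = (403/16)*(-1/95012) = -403/1520192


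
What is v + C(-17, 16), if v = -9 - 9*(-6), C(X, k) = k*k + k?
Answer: 317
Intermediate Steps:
C(X, k) = k + k² (C(X, k) = k² + k = k + k²)
v = 45 (v = -9 + 54 = 45)
v + C(-17, 16) = 45 + 16*(1 + 16) = 45 + 16*17 = 45 + 272 = 317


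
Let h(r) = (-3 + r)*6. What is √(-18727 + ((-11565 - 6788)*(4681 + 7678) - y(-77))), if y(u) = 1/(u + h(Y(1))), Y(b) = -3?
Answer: 9*I*√35760050173/113 ≈ 15061.0*I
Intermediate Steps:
h(r) = -18 + 6*r
y(u) = 1/(-36 + u) (y(u) = 1/(u + (-18 + 6*(-3))) = 1/(u + (-18 - 18)) = 1/(u - 36) = 1/(-36 + u))
√(-18727 + ((-11565 - 6788)*(4681 + 7678) - y(-77))) = √(-18727 + ((-11565 - 6788)*(4681 + 7678) - 1/(-36 - 77))) = √(-18727 + (-18353*12359 - 1/(-113))) = √(-18727 + (-226824727 - 1*(-1/113))) = √(-18727 + (-226824727 + 1/113)) = √(-18727 - 25631194150/113) = √(-25633310301/113) = 9*I*√35760050173/113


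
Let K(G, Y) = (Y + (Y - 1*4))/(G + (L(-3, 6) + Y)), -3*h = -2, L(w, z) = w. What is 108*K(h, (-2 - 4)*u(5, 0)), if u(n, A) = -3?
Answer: 10368/47 ≈ 220.60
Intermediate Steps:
h = ⅔ (h = -⅓*(-2) = ⅔ ≈ 0.66667)
K(G, Y) = (-4 + 2*Y)/(-3 + G + Y) (K(G, Y) = (Y + (Y - 1*4))/(G + (-3 + Y)) = (Y + (Y - 4))/(-3 + G + Y) = (Y + (-4 + Y))/(-3 + G + Y) = (-4 + 2*Y)/(-3 + G + Y))
108*K(h, (-2 - 4)*u(5, 0)) = 108*(2*(-2 + (-2 - 4)*(-3))/(-3 + ⅔ + (-2 - 4)*(-3))) = 108*(2*(-2 - 6*(-3))/(-3 + ⅔ - 6*(-3))) = 108*(2*(-2 + 18)/(-3 + ⅔ + 18)) = 108*(2*16/(47/3)) = 108*(2*(3/47)*16) = 108*(96/47) = 10368/47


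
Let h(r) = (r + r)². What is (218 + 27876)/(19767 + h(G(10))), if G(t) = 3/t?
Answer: 351175/247092 ≈ 1.4212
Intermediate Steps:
h(r) = 4*r² (h(r) = (2*r)² = 4*r²)
(218 + 27876)/(19767 + h(G(10))) = (218 + 27876)/(19767 + 4*(3/10)²) = 28094/(19767 + 4*(3*(⅒))²) = 28094/(19767 + 4*(3/10)²) = 28094/(19767 + 4*(9/100)) = 28094/(19767 + 9/25) = 28094/(494184/25) = 28094*(25/494184) = 351175/247092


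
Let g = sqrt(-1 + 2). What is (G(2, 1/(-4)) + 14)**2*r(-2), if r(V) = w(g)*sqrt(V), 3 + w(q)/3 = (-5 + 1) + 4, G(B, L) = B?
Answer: -2304*I*sqrt(2) ≈ -3258.3*I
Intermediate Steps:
g = 1 (g = sqrt(1) = 1)
w(q) = -9 (w(q) = -9 + 3*((-5 + 1) + 4) = -9 + 3*(-4 + 4) = -9 + 3*0 = -9 + 0 = -9)
r(V) = -9*sqrt(V)
(G(2, 1/(-4)) + 14)**2*r(-2) = (2 + 14)**2*(-9*I*sqrt(2)) = 16**2*(-9*I*sqrt(2)) = 256*(-9*I*sqrt(2)) = -2304*I*sqrt(2)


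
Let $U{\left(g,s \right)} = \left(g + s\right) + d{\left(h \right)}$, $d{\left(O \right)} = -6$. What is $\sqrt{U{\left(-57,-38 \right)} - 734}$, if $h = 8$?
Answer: $i \sqrt{835} \approx 28.896 i$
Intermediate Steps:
$U{\left(g,s \right)} = -6 + g + s$ ($U{\left(g,s \right)} = \left(g + s\right) - 6 = -6 + g + s$)
$\sqrt{U{\left(-57,-38 \right)} - 734} = \sqrt{\left(-6 - 57 - 38\right) - 734} = \sqrt{-101 - 734} = \sqrt{-835} = i \sqrt{835}$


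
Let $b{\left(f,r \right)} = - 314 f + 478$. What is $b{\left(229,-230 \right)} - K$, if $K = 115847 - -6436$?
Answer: $-193711$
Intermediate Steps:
$b{\left(f,r \right)} = 478 - 314 f$
$K = 122283$ ($K = 115847 + 6436 = 122283$)
$b{\left(229,-230 \right)} - K = \left(478 - 71906\right) - 122283 = -71428 - 122283 = -193711$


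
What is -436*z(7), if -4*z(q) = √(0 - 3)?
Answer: 109*I*√3 ≈ 188.79*I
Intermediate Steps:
z(q) = -I*√3/4 (z(q) = -√(0 - 3)/4 = -I*√3/4)
-436*z(7) = -(-109)*I*√3 = 109*I*√3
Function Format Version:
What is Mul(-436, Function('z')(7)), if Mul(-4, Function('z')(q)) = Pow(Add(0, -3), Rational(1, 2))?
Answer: Mul(109, I, Pow(3, Rational(1, 2))) ≈ Mul(188.79, I)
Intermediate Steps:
Function('z')(q) = Mul(Rational(-1, 4), I, Pow(3, Rational(1, 2))) (Function('z')(q) = Mul(Rational(-1, 4), Pow(Add(0, -3), Rational(1, 2))) = Mul(Rational(-1, 4), Pow(-3, Rational(1, 2))) = Mul(Rational(-1, 4), Mul(I, Pow(3, Rational(1, 2)))) = Mul(Rational(-1, 4), I, Pow(3, Rational(1, 2))))
Mul(-436, Function('z')(7)) = Mul(-436, Mul(Rational(-1, 4), I, Pow(3, Rational(1, 2)))) = Mul(109, I, Pow(3, Rational(1, 2)))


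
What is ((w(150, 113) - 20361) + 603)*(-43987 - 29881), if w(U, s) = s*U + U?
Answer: 196341144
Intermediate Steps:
w(U, s) = U + U*s (w(U, s) = U*s + U = U + U*s)
((w(150, 113) - 20361) + 603)*(-43987 - 29881) = ((150*(1 + 113) - 20361) + 603)*(-43987 - 29881) = ((150*114 - 20361) + 603)*(-73868) = ((17100 - 20361) + 603)*(-73868) = (-3261 + 603)*(-73868) = -2658*(-73868) = 196341144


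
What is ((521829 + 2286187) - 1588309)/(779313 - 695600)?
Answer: 1219707/83713 ≈ 14.570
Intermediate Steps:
((521829 + 2286187) - 1588309)/(779313 - 695600) = (2808016 - 1588309)/83713 = 1219707*(1/83713) = 1219707/83713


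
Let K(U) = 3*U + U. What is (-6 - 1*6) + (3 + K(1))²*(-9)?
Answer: -453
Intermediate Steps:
K(U) = 4*U
(-6 - 1*6) + (3 + K(1))²*(-9) = (-6 - 1*6) + (3 + 4*1)²*(-9) = (-6 - 6) + (3 + 4)²*(-9) = -12 + 7²*(-9) = -12 + 49*(-9) = -12 - 441 = -453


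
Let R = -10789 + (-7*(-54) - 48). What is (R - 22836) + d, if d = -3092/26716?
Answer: -222378078/6679 ≈ -33295.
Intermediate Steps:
d = -773/6679 (d = -3092*1/26716 = -773/6679 ≈ -0.11574)
R = -10459 (R = -10789 + (378 - 48) = -10789 + 330 = -10459)
(R - 22836) + d = (-10459 - 22836) - 773/6679 = -33295 - 773/6679 = -222378078/6679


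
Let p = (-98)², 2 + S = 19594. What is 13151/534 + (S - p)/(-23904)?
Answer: 12876163/531864 ≈ 24.210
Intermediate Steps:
S = 19592 (S = -2 + 19594 = 19592)
p = 9604
13151/534 + (S - p)/(-23904) = 13151/534 + (19592 - 1*9604)/(-23904) = 13151*(1/534) + (19592 - 9604)*(-1/23904) = 13151/534 + 9988*(-1/23904) = 13151/534 - 2497/5976 = 12876163/531864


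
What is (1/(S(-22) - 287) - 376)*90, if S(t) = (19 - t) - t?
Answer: -3790125/112 ≈ -33840.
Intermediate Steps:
S(t) = 19 - 2*t
(1/(S(-22) - 287) - 376)*90 = (1/((19 - 2*(-22)) - 287) - 376)*90 = (1/((19 + 44) - 287) - 376)*90 = (1/(63 - 287) - 376)*90 = (1/(-224) - 376)*90 = (-1/224 - 376)*90 = -84225/224*90 = -3790125/112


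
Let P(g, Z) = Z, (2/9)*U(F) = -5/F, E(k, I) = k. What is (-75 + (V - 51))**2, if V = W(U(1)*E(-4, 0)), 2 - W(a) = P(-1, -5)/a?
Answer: 4977361/324 ≈ 15362.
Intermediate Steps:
U(F) = -45/(2*F) (U(F) = 9*(-5/F)/2 = -45/(2*F))
W(a) = 2 + 5/a (W(a) = 2 - (-5)/a = 2 + 5/a)
V = 37/18 (V = 2 + 5/((-45/2/1*(-4))) = 2 + 5/((-45/2*1*(-4))) = 2 + 5/((-45/2*(-4))) = 2 + 5/90 = 2 + 5*(1/90) = 2 + 1/18 = 37/18 ≈ 2.0556)
(-75 + (V - 51))**2 = (-75 + (37/18 - 51))**2 = (-75 - 881/18)**2 = (-2231/18)**2 = 4977361/324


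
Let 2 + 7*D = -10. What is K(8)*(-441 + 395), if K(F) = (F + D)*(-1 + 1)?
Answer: 0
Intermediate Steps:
D = -12/7 (D = -2/7 + (⅐)*(-10) = -2/7 - 10/7 = -12/7 ≈ -1.7143)
K(F) = 0 (K(F) = (F - 12/7)*(-1 + 1) = (-12/7 + F)*0 = 0)
K(8)*(-441 + 395) = 0*(-441 + 395) = 0*(-46) = 0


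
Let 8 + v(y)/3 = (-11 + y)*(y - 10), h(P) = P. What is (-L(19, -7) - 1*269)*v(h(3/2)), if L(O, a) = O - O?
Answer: -234837/4 ≈ -58709.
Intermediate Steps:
L(O, a) = 0
v(y) = -24 + 3*(-11 + y)*(-10 + y) (v(y) = -24 + 3*((-11 + y)*(y - 10)) = -24 + 3*((-11 + y)*(-10 + y)) = -24 + 3*(-11 + y)*(-10 + y))
(-L(19, -7) - 1*269)*v(h(3/2)) = (-1*0 - 1*269)*(306 - 189/2 + 3*(3/2)²) = (0 - 269)*(306 - 189/2 + 3*(3*(½))²) = -269*(306 - 63*3/2 + 3*(3/2)²) = -269*(306 - 189/2 + 3*(9/4)) = -269*(306 - 189/2 + 27/4) = -269*873/4 = -234837/4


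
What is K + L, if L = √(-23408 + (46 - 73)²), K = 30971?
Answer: 30971 + I*√22679 ≈ 30971.0 + 150.6*I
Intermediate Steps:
L = I*√22679 (L = √(-23408 + (-27)²) = √(-23408 + 729) = √(-22679) = I*√22679 ≈ 150.6*I)
K + L = 30971 + I*√22679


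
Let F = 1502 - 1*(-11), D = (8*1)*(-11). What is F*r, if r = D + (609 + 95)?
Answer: 932008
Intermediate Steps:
D = -88 (D = 8*(-11) = -88)
r = 616 (r = -88 + (609 + 95) = -88 + 704 = 616)
F = 1513 (F = 1502 + 11 = 1513)
F*r = 1513*616 = 932008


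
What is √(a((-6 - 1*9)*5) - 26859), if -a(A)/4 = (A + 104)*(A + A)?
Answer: 3*I*√1051 ≈ 97.257*I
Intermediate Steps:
a(A) = -8*A*(104 + A) (a(A) = -4*(A + 104)*(A + A) = -4*(104 + A)*2*A = -8*A*(104 + A))
√(a((-6 - 1*9)*5) - 26859) = √(-8*(-6 - 1*9)*5*(104 + (-6 - 1*9)*5) - 26859) = √(-8*(-6 - 9)*5*(104 + (-6 - 9)*5) - 26859) = √(-8*(-15*5)*(104 - 15*5) - 26859) = √(-8*(-75)*(104 - 75) - 26859) = √(-8*(-75)*29 - 26859) = √(17400 - 26859) = √(-9459) = 3*I*√1051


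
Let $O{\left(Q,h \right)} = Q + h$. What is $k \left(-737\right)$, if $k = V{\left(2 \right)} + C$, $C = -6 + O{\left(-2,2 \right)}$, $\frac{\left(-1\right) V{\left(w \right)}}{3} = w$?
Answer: $8844$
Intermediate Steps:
$V{\left(w \right)} = - 3 w$
$C = -6$ ($C = -6 + \left(-2 + 2\right) = -6 + 0 = -6$)
$k = -12$ ($k = \left(-3\right) 2 - 6 = -6 - 6 = -12$)
$k \left(-737\right) = \left(-12\right) \left(-737\right) = 8844$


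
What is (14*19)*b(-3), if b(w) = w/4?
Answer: -399/2 ≈ -199.50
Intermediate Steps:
b(w) = w/4 (b(w) = w*(1/4) = w/4)
(14*19)*b(-3) = (14*19)*((1/4)*(-3)) = 266*(-3/4) = -399/2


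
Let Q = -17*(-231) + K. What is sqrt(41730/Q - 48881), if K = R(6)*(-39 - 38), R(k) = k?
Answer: I*sqrt(2607696399)/231 ≈ 221.06*I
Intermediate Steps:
K = -462 (K = 6*(-39 - 38) = 6*(-77) = -462)
Q = 3465 (Q = -17*(-231) - 462 = 3927 - 462 = 3465)
sqrt(41730/Q - 48881) = sqrt(41730/3465 - 48881) = sqrt(41730*(1/3465) - 48881) = sqrt(2782/231 - 48881) = sqrt(-11288729/231) = I*sqrt(2607696399)/231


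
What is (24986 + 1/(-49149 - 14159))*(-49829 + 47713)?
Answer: -836779440423/15827 ≈ -5.2870e+7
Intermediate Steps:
(24986 + 1/(-49149 - 14159))*(-49829 + 47713) = (24986 + 1/(-63308))*(-2116) = (24986 - 1/63308)*(-2116) = (1581813687/63308)*(-2116) = -836779440423/15827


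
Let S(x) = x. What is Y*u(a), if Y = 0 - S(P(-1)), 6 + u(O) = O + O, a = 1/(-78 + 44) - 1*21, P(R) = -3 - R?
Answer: -1634/17 ≈ -96.118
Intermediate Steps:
a = -715/34 (a = 1/(-34) - 21 = -1/34 - 21 = -715/34 ≈ -21.029)
u(O) = -6 + 2*O (u(O) = -6 + (O + O) = -6 + 2*O)
Y = 2 (Y = 0 - (-3 - 1*(-1)) = 0 - (-3 + 1) = 0 - 1*(-2) = 0 + 2 = 2)
Y*u(a) = 2*(-6 + 2*(-715/34)) = 2*(-6 - 715/17) = 2*(-817/17) = -1634/17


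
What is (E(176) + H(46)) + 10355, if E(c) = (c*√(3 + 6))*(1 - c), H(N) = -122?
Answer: -82167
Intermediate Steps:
E(c) = 3*c*(1 - c) (E(c) = (c*√9)*(1 - c) = (c*3)*(1 - c) = (3*c)*(1 - c) = 3*c*(1 - c))
(E(176) + H(46)) + 10355 = (3*176*(1 - 1*176) - 122) + 10355 = (3*176*(1 - 176) - 122) + 10355 = (3*176*(-175) - 122) + 10355 = (-92400 - 122) + 10355 = -92522 + 10355 = -82167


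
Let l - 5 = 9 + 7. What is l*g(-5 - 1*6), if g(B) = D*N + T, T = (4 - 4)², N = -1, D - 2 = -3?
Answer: 21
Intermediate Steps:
D = -1 (D = 2 - 3 = -1)
T = 0 (T = 0² = 0)
g(B) = 1 (g(B) = -1*(-1) + 0 = 1 + 0 = 1)
l = 21 (l = 5 + (9 + 7) = 5 + 16 = 21)
l*g(-5 - 1*6) = 21*1 = 21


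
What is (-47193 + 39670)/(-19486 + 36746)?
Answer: -7523/17260 ≈ -0.43586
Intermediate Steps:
(-47193 + 39670)/(-19486 + 36746) = -7523/17260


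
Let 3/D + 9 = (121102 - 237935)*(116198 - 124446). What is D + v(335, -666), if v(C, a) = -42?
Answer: -40472820147/963638575 ≈ -42.000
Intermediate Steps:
D = 3/963638575 (D = 3/(-9 + (121102 - 237935)*(116198 - 124446)) = 3/(-9 - 116833*(-8248)) = 3/(-9 + 963638584) = 3/963638575 ≈ 3.1132e-9)
D + v(335, -666) = 3/963638575 - 42 = -40472820147/963638575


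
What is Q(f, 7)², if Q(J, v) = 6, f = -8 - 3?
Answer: 36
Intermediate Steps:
f = -11
Q(f, 7)² = 6² = 36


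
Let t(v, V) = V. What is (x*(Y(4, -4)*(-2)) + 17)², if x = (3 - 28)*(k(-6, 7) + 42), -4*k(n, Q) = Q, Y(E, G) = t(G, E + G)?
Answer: 289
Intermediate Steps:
Y(E, G) = E + G
k(n, Q) = -Q/4
x = -4025/4 (x = (3 - 28)*(-¼*7 + 42) = -25*(-7/4 + 42) = -25*161/4 = -4025/4 ≈ -1006.3)
(x*(Y(4, -4)*(-2)) + 17)² = (-4025*(4 - 4)*(-2)/4 + 17)² = (-0*(-2) + 17)² = (-4025/4*0 + 17)² = (0 + 17)² = 17² = 289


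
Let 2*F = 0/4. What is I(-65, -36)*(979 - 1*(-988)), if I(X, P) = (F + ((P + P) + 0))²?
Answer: 10196928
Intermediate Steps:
F = 0 (F = (0/4)/2 = (0*(¼))/2 = (½)*0 = 0)
I(X, P) = 4*P² (I(X, P) = (0 + ((P + P) + 0))² = (0 + (2*P + 0))² = (0 + 2*P)² = (2*P)² = 4*P²)
I(-65, -36)*(979 - 1*(-988)) = (4*(-36)²)*(979 - 1*(-988)) = (4*1296)*(979 + 988) = 5184*1967 = 10196928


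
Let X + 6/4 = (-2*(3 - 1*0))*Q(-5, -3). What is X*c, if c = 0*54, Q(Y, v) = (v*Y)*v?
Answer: 0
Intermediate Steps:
Q(Y, v) = Y*v**2 (Q(Y, v) = (Y*v)*v = Y*v**2)
c = 0
X = 537/2 (X = -3/2 + (-2*(3 - 1*0))*(-5*(-3)**2) = -3/2 + (-2*(3 + 0))*(-5*9) = -3/2 - 2*3*(-45) = -3/2 - 6*(-45) = -3/2 + 270 = 537/2 ≈ 268.50)
X*c = (537/2)*0 = 0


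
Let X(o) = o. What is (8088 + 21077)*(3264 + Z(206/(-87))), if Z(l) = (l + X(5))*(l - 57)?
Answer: 686031700115/7569 ≈ 9.0637e+7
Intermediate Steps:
Z(l) = (-57 + l)*(5 + l) (Z(l) = (l + 5)*(l - 57) = (5 + l)*(-57 + l) = (-57 + l)*(5 + l))
(8088 + 21077)*(3264 + Z(206/(-87))) = (8088 + 21077)*(3264 + (-285 + (206/(-87))² - 10712/(-87))) = 29165*(3264 + (-285 + (206*(-1/87))² - 10712*(-1)/87)) = 29165*(3264 + (-285 + (-206/87)² - 52*(-206/87))) = 29165*(3264 + (-285 + 42436/7569 + 10712/87)) = 29165*(3264 - 1182785/7569) = 29165*(23522431/7569) = 686031700115/7569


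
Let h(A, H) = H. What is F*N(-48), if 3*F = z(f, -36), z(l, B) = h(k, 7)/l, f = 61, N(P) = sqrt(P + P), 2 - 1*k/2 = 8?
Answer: 28*I*sqrt(6)/183 ≈ 0.37479*I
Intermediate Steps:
k = -12 (k = 4 - 2*8 = 4 - 16 = -12)
N(P) = sqrt(2)*sqrt(P) (N(P) = sqrt(2*P) = sqrt(2)*sqrt(P))
z(l, B) = 7/l
F = 7/183 (F = (7/61)/3 = (7*(1/61))/3 = (1/3)*(7/61) = 7/183 ≈ 0.038251)
F*N(-48) = 7*(sqrt(2)*sqrt(-48))/183 = 7*(sqrt(2)*(4*I*sqrt(3)))/183 = 7*(4*I*sqrt(6))/183 = 28*I*sqrt(6)/183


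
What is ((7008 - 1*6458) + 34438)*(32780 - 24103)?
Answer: 303590876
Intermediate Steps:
((7008 - 1*6458) + 34438)*(32780 - 24103) = ((7008 - 6458) + 34438)*8677 = (550 + 34438)*8677 = 34988*8677 = 303590876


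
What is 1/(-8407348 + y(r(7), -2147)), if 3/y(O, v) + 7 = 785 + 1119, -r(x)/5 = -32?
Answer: -1897/15948739153 ≈ -1.1894e-7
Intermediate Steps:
r(x) = 160 (r(x) = -5*(-32) = 160)
y(O, v) = 3/1897 (y(O, v) = 3/(-7 + (785 + 1119)) = 3/(-7 + 1904) = 3/1897)
1/(-8407348 + y(r(7), -2147)) = 1/(-8407348 + 3/1897) = 1/(-15948739153/1897) = -1897/15948739153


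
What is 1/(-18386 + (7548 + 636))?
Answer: -1/10202 ≈ -9.8020e-5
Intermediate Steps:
1/(-18386 + (7548 + 636)) = 1/(-18386 + 8184) = 1/(-10202) = -1/10202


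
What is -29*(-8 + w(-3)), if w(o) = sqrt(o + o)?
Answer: 232 - 29*I*sqrt(6) ≈ 232.0 - 71.035*I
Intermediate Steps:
w(o) = sqrt(2)*sqrt(o) (w(o) = sqrt(2*o) = sqrt(2)*sqrt(o))
-29*(-8 + w(-3)) = -29*(-8 + sqrt(2)*sqrt(-3)) = -29*(-8 + sqrt(2)*(I*sqrt(3))) = -29*(-8 + I*sqrt(6)) = 232 - 29*I*sqrt(6)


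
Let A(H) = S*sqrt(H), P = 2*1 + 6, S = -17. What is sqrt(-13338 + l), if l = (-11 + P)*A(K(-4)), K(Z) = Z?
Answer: sqrt(-13338 + 102*I) ≈ 0.4416 + 115.49*I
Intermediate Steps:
P = 8 (P = 2 + 6 = 8)
A(H) = -17*sqrt(H)
l = 102*I (l = (-11 + 8)*(-34*I) = -(-51)*2*I = -(-102)*I = 102*I ≈ 102.0*I)
sqrt(-13338 + l) = sqrt(-13338 + 102*I)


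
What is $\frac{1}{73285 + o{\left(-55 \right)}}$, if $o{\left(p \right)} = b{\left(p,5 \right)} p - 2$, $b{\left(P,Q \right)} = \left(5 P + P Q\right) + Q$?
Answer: $\frac{1}{103258} \approx 9.6845 \cdot 10^{-6}$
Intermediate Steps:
$b{\left(P,Q \right)} = Q + 5 P + P Q$
$o{\left(p \right)} = -2 + p \left(5 + 10 p\right)$ ($o{\left(p \right)} = \left(5 + 5 p + p 5\right) p - 2 = \left(5 + 5 p + 5 p\right) p - 2 = \left(5 + 10 p\right) p - 2 = p \left(5 + 10 p\right) - 2 = -2 + p \left(5 + 10 p\right)$)
$\frac{1}{73285 + o{\left(-55 \right)}} = \frac{1}{73285 - \left(2 + 275 \left(1 + 2 \left(-55\right)\right)\right)} = \frac{1}{73285 - \left(2 + 275 \left(1 - 110\right)\right)} = \frac{1}{73285 - \left(2 + 275 \left(-109\right)\right)} = \frac{1}{73285 + \left(-2 + 29975\right)} = \frac{1}{73285 + 29973} = \frac{1}{103258}$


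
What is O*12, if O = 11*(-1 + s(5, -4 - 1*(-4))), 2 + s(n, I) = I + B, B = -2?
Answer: -660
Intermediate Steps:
s(n, I) = -4 + I (s(n, I) = -2 + (I - 2) = -2 + (-2 + I) = -4 + I)
O = -55 (O = 11*(-1 + (-4 + (-4 - 1*(-4)))) = 11*(-1 + (-4 + (-4 + 4))) = 11*(-1 + (-4 + 0)) = 11*(-1 - 4) = 11*(-5) = -55)
O*12 = -55*12 = -660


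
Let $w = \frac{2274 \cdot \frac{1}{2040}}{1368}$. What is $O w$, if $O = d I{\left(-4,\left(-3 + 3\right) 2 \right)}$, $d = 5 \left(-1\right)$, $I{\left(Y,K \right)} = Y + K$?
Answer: $\frac{379}{23256} \approx 0.016297$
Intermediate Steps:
$I{\left(Y,K \right)} = K + Y$
$d = -5$
$w = \frac{379}{465120}$ ($w = 2274 \cdot \frac{1}{2040} \cdot \frac{1}{1368} = \frac{379}{340} \cdot \frac{1}{1368} = \frac{379}{465120} \approx 0.00081484$)
$O = 20$ ($O = - 5 \left(\left(-3 + 3\right) 2 - 4\right) = - 5 \left(0 \cdot 2 - 4\right) = - 5 \left(0 - 4\right) = \left(-5\right) \left(-4\right) = 20$)
$O w = 20 \cdot \frac{379}{465120} = \frac{379}{23256}$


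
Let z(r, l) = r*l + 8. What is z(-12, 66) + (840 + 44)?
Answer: 100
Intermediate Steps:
z(r, l) = 8 + l*r (z(r, l) = l*r + 8 = 8 + l*r)
z(-12, 66) + (840 + 44) = (8 + 66*(-12)) + (840 + 44) = (8 - 792) + 884 = -784 + 884 = 100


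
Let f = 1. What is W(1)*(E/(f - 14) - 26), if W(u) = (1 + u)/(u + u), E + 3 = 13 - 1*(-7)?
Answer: -355/13 ≈ -27.308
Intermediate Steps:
E = 17 (E = -3 + (13 - 1*(-7)) = -3 + (13 + 7) = -3 + 20 = 17)
W(u) = (1 + u)/(2*u) (W(u) = (1 + u)/((2*u)) = (1 + u)*(1/(2*u)) = (1 + u)/(2*u))
W(1)*(E/(f - 14) - 26) = ((1/2)*(1 + 1)/1)*(17/(1 - 14) - 26) = ((1/2)*1*2)*(17/(-13) - 26) = 1*(-1/13*17 - 26) = 1*(-17/13 - 26) = 1*(-355/13) = -355/13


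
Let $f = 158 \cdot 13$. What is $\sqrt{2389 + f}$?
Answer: $\sqrt{4443} \approx 66.656$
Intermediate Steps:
$f = 2054$
$\sqrt{2389 + f} = \sqrt{2389 + 2054} = \sqrt{4443}$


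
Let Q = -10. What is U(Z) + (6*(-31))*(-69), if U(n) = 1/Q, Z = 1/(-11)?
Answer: 128339/10 ≈ 12834.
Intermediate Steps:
Z = -1/11 ≈ -0.090909
U(n) = -⅒ (U(n) = 1/(-10) = -⅒)
U(Z) + (6*(-31))*(-69) = -⅒ + (6*(-31))*(-69) = -⅒ - 186*(-69) = -⅒ + 12834 = 128339/10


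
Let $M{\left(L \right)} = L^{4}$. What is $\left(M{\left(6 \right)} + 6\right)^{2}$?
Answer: $1695204$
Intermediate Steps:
$\left(M{\left(6 \right)} + 6\right)^{2} = \left(6^{4} + 6\right)^{2} = \left(1296 + 6\right)^{2} = 1302^{2} = 1695204$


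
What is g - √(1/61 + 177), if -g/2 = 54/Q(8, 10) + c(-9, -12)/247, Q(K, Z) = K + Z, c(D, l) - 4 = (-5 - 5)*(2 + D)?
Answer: -1630/247 - √658678/61 ≈ -19.904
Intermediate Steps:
c(D, l) = -16 - 10*D (c(D, l) = 4 + (-5 - 5)*(2 + D) = 4 - 10*(2 + D) = 4 + (-20 - 10*D) = -16 - 10*D)
g = -1630/247 (g = -2*(54/(8 + 10) + (-16 - 10*(-9))/247) = -2*(54/18 + (-16 + 90)*(1/247)) = -2*(54*(1/18) + 74*(1/247)) = -2*(3 + 74/247) = -2*815/247 = -1630/247 ≈ -6.5992)
g - √(1/61 + 177) = -1630/247 - √(1/61 + 177) = -1630/247 - √(10798/61) = -1630/247 - √658678/61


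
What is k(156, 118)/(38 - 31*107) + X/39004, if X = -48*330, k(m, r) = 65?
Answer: -13618655/31973529 ≈ -0.42594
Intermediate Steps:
X = -15840
k(156, 118)/(38 - 31*107) + X/39004 = 65/(38 - 31*107) - 15840/39004 = 65/(38 - 3317) - 15840*1/39004 = 65/(-3279) - 3960/9751 = 65*(-1/3279) - 3960/9751 = -65/3279 - 3960/9751 = -13618655/31973529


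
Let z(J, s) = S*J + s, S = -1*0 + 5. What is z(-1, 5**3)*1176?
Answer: 141120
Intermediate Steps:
S = 5 (S = 0 + 5 = 5)
z(J, s) = s + 5*J (z(J, s) = 5*J + s = s + 5*J)
z(-1, 5**3)*1176 = (5**3 + 5*(-1))*1176 = (125 - 5)*1176 = 120*1176 = 141120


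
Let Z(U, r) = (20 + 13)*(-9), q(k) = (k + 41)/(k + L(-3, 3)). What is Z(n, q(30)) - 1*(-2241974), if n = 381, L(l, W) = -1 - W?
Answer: 2241677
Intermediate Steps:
q(k) = (41 + k)/(-4 + k) (q(k) = (k + 41)/(k + (-1 - 1*3)) = (41 + k)/(k + (-1 - 3)) = (41 + k)/(k - 4) = (41 + k)/(-4 + k))
Z(U, r) = -297 (Z(U, r) = 33*(-9) = -297)
Z(n, q(30)) - 1*(-2241974) = -297 - 1*(-2241974) = -297 + 2241974 = 2241677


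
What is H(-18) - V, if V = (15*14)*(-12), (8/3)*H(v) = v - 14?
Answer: 2508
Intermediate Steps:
H(v) = -21/4 + 3*v/8 (H(v) = 3*(v - 14)/8 = 3*(-14 + v)/8 = -21/4 + 3*v/8)
V = -2520 (V = 210*(-12) = -2520)
H(-18) - V = (-21/4 + (3/8)*(-18)) - 1*(-2520) = (-21/4 - 27/4) + 2520 = -12 + 2520 = 2508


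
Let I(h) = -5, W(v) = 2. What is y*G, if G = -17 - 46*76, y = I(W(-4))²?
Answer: -87825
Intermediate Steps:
y = 25 (y = (-5)² = 25)
G = -3513 (G = -17 - 3496 = -3513)
y*G = 25*(-3513) = -87825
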